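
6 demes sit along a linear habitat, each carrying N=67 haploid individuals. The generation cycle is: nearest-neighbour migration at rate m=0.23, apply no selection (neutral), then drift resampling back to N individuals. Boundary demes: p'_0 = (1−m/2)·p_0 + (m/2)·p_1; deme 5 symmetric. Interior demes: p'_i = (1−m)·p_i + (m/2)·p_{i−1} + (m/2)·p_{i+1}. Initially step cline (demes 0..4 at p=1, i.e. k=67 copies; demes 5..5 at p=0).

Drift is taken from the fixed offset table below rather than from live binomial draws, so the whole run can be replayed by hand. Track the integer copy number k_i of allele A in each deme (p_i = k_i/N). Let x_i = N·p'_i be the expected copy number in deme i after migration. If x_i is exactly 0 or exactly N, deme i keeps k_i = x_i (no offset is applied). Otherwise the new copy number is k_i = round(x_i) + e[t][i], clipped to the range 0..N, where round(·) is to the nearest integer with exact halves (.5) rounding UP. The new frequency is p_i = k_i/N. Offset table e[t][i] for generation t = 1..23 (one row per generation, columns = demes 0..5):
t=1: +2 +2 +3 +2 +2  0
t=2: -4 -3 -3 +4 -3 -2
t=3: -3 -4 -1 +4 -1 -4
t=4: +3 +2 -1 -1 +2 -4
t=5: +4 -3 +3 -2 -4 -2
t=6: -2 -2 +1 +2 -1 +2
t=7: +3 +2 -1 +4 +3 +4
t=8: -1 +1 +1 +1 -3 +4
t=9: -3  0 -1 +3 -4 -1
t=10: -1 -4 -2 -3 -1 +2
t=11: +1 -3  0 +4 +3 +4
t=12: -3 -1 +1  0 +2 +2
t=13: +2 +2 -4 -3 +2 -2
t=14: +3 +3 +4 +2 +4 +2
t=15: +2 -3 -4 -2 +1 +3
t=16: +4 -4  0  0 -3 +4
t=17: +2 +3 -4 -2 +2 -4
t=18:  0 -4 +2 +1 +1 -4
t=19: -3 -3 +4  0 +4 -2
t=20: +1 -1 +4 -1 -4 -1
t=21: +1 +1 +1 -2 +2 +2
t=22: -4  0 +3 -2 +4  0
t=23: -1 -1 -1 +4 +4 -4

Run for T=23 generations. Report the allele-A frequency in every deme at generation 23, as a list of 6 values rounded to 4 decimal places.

t=0: k=[67 67 67 67 67 0]
t=1: x=[67.0000 67.0000 67.0000 67.0000 59.2950 7.7050] k=[67 67 67 67 61 8]
t=2: x=[67.0000 67.0000 67.0000 66.3100 55.5950 14.0950] k=[67 67 67 67 53 12]
t=3: x=[67.0000 67.0000 67.0000 65.3900 49.8950 16.7150] k=[67 67 67 67 49 13]
t=4: x=[67.0000 67.0000 67.0000 64.9300 46.9300 17.1400] k=[67 67 67 64 49 13]
t=5: x=[67.0000 67.0000 66.6550 62.6200 46.5850 17.1400] k=[67 67 67 61 43 15]
t=6: x=[67.0000 67.0000 66.3100 59.6200 41.8500 18.2200] k=[67 67 67 62 41 20]
t=7: x=[67.0000 67.0000 66.4250 60.1600 41.0000 22.4150] k=[67 67 65 64 44 26]
t=8: x=[67.0000 66.7700 65.1150 61.8150 44.2300 28.0700] k=[67 67 66 63 41 32]
t=9: x=[67.0000 66.8850 65.7700 60.8150 42.4950 33.0350] k=[67 67 65 64 38 32]
t=10: x=[67.0000 66.7700 65.1150 61.1250 40.3000 32.6900] k=[67 63 63 58 39 35]
t=11: x=[66.5400 63.4600 62.4250 56.3900 40.7250 35.4600] k=[67 60 62 60 44 39]
t=12: x=[66.1950 61.0350 61.5400 58.3900 45.2650 39.5750] k=[63 60 63 58 47 42]
t=13: x=[62.6550 60.6900 62.0800 57.3100 47.6900 42.5750] k=[65 63 58 54 50 41]
t=14: x=[64.7700 62.6550 58.1150 54.0000 49.4250 42.0350] k=[67 66 62 56 53 44]
t=15: x=[66.8850 65.6550 61.7700 56.3450 52.3100 45.0350] k=[67 63 58 54 53 48]
t=16: x=[66.5400 62.8850 58.1150 54.3450 52.5400 48.5750] k=[67 59 58 54 50 53]
t=17: x=[66.0800 59.8050 57.6550 54.0000 50.8050 52.6550] k=[67 63 54 52 53 49]
t=18: x=[66.5400 62.4250 54.8050 52.3450 52.4250 49.4600] k=[67 58 57 53 53 45]
t=19: x=[65.9650 58.9200 56.6550 53.4600 52.0800 45.9200] k=[63 56 61 53 56 44]
t=20: x=[62.1950 57.3800 59.5050 54.2650 54.2750 45.3800] k=[63 56 64 53 50 44]
t=21: x=[62.1950 57.7250 61.8150 53.9200 49.6550 44.6900] k=[63 59 63 52 52 47]
t=22: x=[62.5400 59.9200 61.2750 53.2650 51.4250 47.5750] k=[59 60 64 51 55 48]
t=23: x=[59.1150 60.3450 62.0450 52.9550 53.7350 48.8050] k=[58 59 61 57 58 45]

[0.8657, 0.8806, 0.9104, 0.8507, 0.8657, 0.6716]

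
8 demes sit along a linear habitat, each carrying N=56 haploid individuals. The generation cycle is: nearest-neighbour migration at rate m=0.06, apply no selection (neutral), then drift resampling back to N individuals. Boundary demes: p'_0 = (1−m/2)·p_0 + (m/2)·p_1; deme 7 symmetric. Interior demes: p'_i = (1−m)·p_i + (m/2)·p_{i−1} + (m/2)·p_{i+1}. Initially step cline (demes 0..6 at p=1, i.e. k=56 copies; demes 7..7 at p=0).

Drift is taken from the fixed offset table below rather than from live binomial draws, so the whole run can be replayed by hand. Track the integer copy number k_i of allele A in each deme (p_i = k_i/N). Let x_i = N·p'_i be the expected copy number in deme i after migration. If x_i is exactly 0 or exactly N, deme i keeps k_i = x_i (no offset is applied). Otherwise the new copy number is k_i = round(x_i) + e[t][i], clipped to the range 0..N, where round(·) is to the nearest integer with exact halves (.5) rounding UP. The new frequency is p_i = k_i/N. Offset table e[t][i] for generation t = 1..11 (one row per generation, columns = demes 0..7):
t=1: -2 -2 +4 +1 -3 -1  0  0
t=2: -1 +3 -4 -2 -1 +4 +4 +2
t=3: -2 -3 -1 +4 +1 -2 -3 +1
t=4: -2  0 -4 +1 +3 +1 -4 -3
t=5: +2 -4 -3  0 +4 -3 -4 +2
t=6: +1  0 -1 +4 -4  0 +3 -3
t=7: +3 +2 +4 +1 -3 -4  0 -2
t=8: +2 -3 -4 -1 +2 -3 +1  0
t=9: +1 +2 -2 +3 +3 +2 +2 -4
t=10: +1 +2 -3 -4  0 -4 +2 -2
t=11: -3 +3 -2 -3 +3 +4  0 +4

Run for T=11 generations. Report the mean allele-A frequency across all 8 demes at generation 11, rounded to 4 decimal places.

0.8192

t=0: k=[56 56 56 56 56 56 56 0]
t=1: x=[56.0000 56.0000 56.0000 56.0000 56.0000 56.0000 54.3200 1.6800] k=[56 56 56 56 56 56 54 2]
t=2: x=[56.0000 56.0000 56.0000 56.0000 56.0000 55.9400 52.5000 3.5600] k=[56 56 56 56 56 56 56 6]
t=3: x=[56.0000 56.0000 56.0000 56.0000 56.0000 56.0000 54.5000 7.5000] k=[56 56 56 56 56 56 52 9]
t=4: x=[56.0000 56.0000 56.0000 56.0000 56.0000 55.8800 50.8300 10.2900] k=[56 56 56 56 56 56 47 7]
t=5: x=[56.0000 56.0000 56.0000 56.0000 56.0000 55.7300 46.0700 8.2000] k=[56 56 56 56 56 53 42 10]
t=6: x=[56.0000 56.0000 56.0000 56.0000 55.9100 52.7600 41.3700 10.9600] k=[56 56 56 56 52 53 44 8]
t=7: x=[56.0000 56.0000 56.0000 55.8800 52.1500 52.7000 43.1900 9.0800] k=[56 56 56 56 49 49 43 7]
t=8: x=[56.0000 56.0000 56.0000 55.7900 49.2100 48.8200 42.1000 8.0800] k=[56 56 56 55 51 46 43 8]
t=9: x=[56.0000 56.0000 55.9700 54.9100 50.9700 46.0600 42.0400 9.0500] k=[56 56 54 56 54 48 44 5]
t=10: x=[56.0000 55.9400 54.1200 55.8800 53.8800 48.0600 42.9500 6.1700] k=[56 56 51 52 54 44 45 4]
t=11: x=[56.0000 55.8500 51.1800 52.0300 53.6400 44.3300 43.7400 5.2300] k=[56 56 49 49 56 48 44 9]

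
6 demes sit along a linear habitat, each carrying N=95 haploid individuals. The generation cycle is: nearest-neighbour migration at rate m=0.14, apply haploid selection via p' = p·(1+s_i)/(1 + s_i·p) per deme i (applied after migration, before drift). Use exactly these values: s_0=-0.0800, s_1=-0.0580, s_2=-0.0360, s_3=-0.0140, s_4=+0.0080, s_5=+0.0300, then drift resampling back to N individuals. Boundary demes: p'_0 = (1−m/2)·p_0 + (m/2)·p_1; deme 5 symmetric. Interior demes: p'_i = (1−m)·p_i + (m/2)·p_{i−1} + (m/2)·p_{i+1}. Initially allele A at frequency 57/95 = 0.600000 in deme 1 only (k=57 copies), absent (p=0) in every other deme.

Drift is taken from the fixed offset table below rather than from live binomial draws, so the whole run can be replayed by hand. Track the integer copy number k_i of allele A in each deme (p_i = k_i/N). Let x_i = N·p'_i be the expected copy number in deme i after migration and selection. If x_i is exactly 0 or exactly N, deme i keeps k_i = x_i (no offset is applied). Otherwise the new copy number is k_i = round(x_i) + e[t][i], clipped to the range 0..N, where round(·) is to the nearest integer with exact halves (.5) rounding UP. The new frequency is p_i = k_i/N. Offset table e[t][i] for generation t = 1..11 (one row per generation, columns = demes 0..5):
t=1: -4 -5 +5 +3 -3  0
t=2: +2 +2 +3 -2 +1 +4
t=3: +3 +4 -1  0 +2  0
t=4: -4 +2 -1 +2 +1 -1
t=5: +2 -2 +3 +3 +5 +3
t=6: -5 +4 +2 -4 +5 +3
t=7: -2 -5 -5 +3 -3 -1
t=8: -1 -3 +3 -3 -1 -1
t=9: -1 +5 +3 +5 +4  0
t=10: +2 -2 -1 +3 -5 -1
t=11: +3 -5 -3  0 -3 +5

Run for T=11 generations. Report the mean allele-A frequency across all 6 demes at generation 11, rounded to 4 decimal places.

t=0: k=[0 57 0 0 0 0]
t=1: x=[3.6832 47.6015 3.8522 0.0000 0.0000 0.0000] k=[0 43 9 0 0 0]
t=2: x=[2.7762 36.2612 10.4054 0.6212 0.0000 0.0000] k=[5 38 13 0 0 0]
t=3: x=[6.7669 32.6480 13.4121 0.8974 0.0000 0.0000] k=[10 37 12 1 0 0]
t=4: x=[11.0494 32.0785 12.5746 1.6766 0.0706 0.0000] k=[7 34 12 4 1 0]
t=5: x=[8.2405 29.3446 12.5746 4.2919 1.1490 0.0721] k=[10 27 16 7 6 3]
t=6: x=[10.3927 23.9539 15.6547 7.4625 5.9040 3.3030] k=[5 28 18 3 11 6]
t=7: x=[6.1152 24.5856 17.1292 4.5486 10.1621 6.5274] k=[4 20 12 8 7 6]
t=8: x=[4.7308 17.4526 11.8933 8.1049 7.0518 6.2401] k=[4 14 15 5 6 5]
t=9: x=[4.3412 12.6982 13.7921 5.6941 5.9040 5.2138] k=[3 18 17 11 10 5]
t=10: x=[3.7388 16.0665 16.1525 11.2098 9.7897 5.5012] k=[6 14 15 14 5 5]
t=11: x=[6.0687 12.8323 14.4062 13.2781 5.6724 5.1419] k=[9 8 11 13 3 10]

0.0947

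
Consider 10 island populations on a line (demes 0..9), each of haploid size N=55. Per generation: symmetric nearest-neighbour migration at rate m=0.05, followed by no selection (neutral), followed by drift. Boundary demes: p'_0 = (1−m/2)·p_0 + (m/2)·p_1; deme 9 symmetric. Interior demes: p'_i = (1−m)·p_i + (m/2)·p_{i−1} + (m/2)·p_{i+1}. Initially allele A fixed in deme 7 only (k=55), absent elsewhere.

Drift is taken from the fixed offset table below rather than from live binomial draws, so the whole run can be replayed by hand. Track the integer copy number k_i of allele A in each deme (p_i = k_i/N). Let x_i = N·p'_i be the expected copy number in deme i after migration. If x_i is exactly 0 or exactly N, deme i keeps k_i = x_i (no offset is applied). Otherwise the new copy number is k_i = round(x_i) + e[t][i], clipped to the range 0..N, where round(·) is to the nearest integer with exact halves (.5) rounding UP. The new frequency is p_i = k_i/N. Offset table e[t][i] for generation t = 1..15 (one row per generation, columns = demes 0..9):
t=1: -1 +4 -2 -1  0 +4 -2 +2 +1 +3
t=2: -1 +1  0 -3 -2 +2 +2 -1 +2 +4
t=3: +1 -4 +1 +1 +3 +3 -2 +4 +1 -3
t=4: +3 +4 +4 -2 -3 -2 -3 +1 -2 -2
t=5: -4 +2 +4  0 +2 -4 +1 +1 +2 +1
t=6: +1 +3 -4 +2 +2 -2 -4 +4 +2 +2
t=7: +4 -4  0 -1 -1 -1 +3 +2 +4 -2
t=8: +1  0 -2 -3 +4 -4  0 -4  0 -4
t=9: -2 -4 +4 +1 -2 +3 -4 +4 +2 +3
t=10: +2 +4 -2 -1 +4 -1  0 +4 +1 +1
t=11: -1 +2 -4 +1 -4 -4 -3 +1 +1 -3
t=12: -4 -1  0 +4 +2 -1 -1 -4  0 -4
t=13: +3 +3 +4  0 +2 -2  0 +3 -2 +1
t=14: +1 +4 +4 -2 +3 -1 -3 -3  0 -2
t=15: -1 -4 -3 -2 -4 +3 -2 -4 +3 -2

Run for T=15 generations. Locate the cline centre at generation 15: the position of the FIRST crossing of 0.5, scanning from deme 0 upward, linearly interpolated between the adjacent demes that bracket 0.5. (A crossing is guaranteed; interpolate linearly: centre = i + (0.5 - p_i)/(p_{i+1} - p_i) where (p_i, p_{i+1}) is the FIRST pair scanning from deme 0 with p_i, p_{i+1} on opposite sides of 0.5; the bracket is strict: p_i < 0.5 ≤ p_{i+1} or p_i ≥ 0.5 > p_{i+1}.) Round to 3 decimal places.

6.809

t=0: k=[0 0 0 0 0 0 0 55 0 0]
t=1: x=[0.0000 0.0000 0.0000 0.0000 0.0000 0.0000 1.3750 52.2500 1.3750 0.0000] k=[0 0 0 0 0 0 0 54 2 0]
t=2: x=[0.0000 0.0000 0.0000 0.0000 0.0000 0.0000 1.3500 51.3500 3.2500 0.0500] k=[0 0 0 0 0 0 3 50 5 4]
t=3: x=[0.0000 0.0000 0.0000 0.0000 0.0000 0.0750 4.1000 47.7000 6.1000 4.0250] k=[0 0 0 0 0 3 2 52 7 1]
t=4: x=[0.0000 0.0000 0.0000 0.0000 0.0750 2.9000 3.2750 49.6250 7.9750 1.1500] k=[0 0 0 0 0 1 0 51 6 0]
t=5: x=[0.0000 0.0000 0.0000 0.0000 0.0250 0.9500 1.3000 48.6000 6.9750 0.1500] k=[0 0 0 0 2 0 2 50 9 1]
t=6: x=[0.0000 0.0000 0.0000 0.0500 1.9000 0.1000 3.1500 47.7750 9.8250 1.2000] k=[0 0 0 2 4 0 0 52 12 3]
t=7: x=[0.0000 0.0000 0.0500 2.0000 3.8500 0.1000 1.3000 49.7000 12.7750 3.2250] k=[0 0 0 1 3 0 4 52 17 1]
t=8: x=[0.0000 0.0000 0.0250 1.0250 2.8750 0.1750 5.1000 49.9250 17.4750 1.4000] k=[0 0 0 0 7 0 5 46 17 0]
t=9: x=[0.0000 0.0000 0.0000 0.1750 6.6500 0.3000 5.9000 44.2500 17.3000 0.4250] k=[0 0 0 1 5 3 2 48 19 3]
t=10: x=[0.0000 0.0000 0.0250 1.0750 4.8500 3.0250 3.1750 46.1250 19.3250 3.4000] k=[0 0 0 0 9 2 3 50 20 4]
t=11: x=[0.0000 0.0000 0.0000 0.2250 8.6000 2.2000 4.1500 48.0750 20.3500 4.4000] k=[0 0 0 1 5 0 1 49 21 1]
t=12: x=[0.0000 0.0000 0.0250 1.0750 4.7750 0.1500 2.1750 47.1000 21.2000 1.5000] k=[0 0 0 5 7 0 1 43 21 0]
t=13: x=[0.0000 0.0000 0.1250 4.9250 6.7750 0.2000 2.0250 41.4000 21.0250 0.5250] k=[0 0 4 5 9 0 2 44 19 2]
t=14: x=[0.0000 0.1000 3.9250 5.0750 8.6750 0.2750 3.0000 42.3250 19.2000 2.4250] k=[0 4 8 3 12 0 0 39 19 0]
t=15: x=[0.1000 4.0000 7.7750 3.3500 11.4750 0.3000 0.9750 37.5250 19.0250 0.4750] k=[0 0 5 1 7 3 0 34 22 0]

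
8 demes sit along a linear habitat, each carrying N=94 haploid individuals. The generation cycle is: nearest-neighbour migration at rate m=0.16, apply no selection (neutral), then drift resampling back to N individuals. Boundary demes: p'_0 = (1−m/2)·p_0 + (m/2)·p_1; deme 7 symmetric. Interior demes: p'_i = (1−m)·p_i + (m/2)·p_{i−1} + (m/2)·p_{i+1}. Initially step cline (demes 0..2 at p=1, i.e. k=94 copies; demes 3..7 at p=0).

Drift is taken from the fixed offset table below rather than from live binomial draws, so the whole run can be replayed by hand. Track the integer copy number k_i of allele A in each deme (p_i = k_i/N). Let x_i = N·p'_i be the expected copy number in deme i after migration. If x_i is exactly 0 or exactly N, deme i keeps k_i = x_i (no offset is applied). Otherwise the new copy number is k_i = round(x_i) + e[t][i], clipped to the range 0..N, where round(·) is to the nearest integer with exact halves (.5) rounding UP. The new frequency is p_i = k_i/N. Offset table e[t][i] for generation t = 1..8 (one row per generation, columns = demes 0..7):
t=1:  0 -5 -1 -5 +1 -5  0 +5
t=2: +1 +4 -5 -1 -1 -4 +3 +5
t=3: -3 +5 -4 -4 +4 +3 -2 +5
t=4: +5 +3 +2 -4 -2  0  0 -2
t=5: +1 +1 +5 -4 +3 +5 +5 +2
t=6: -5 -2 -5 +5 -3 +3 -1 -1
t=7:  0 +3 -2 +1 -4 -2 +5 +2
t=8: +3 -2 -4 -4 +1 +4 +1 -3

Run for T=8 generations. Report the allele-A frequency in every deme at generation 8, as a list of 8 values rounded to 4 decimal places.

t=0: k=[94 94 94 0 0 0 0 0]
t=1: x=[94.0000 94.0000 86.4800 7.5200 0.0000 0.0000 0.0000 0.0000] k=[94 94 85 3 0 0 0 0]
t=2: x=[94.0000 93.2800 79.1600 9.3200 0.2400 0.0000 0.0000 0.0000] k=[94 94 74 8 0 0 0 0]
t=3: x=[94.0000 92.4000 70.3200 12.6400 0.6400 0.0000 0.0000 0.0000] k=[94 94 66 9 5 0 0 0]
t=4: x=[94.0000 91.7600 63.6800 13.2400 4.9200 0.4000 0.0000 0.0000] k=[94 94 66 9 3 0 0 0]
t=5: x=[94.0000 91.7600 63.6800 13.0800 3.2400 0.2400 0.0000 0.0000] k=[94 93 69 9 6 5 0 0]
t=6: x=[93.9200 91.1600 66.1200 13.5600 6.1600 4.6800 0.4000 0.0000] k=[89 89 61 19 3 8 0 0]
t=7: x=[89.0000 86.7600 59.8800 21.0800 4.6800 6.9600 0.6400 0.0000] k=[89 90 58 22 1 5 6 0]
t=8: x=[89.0800 87.3600 57.6800 23.2000 3.0000 4.7600 5.4400 0.4800] k=[92 85 54 19 4 9 6 0]

[0.9787, 0.9043, 0.5745, 0.2021, 0.0426, 0.0957, 0.0638, 0.0000]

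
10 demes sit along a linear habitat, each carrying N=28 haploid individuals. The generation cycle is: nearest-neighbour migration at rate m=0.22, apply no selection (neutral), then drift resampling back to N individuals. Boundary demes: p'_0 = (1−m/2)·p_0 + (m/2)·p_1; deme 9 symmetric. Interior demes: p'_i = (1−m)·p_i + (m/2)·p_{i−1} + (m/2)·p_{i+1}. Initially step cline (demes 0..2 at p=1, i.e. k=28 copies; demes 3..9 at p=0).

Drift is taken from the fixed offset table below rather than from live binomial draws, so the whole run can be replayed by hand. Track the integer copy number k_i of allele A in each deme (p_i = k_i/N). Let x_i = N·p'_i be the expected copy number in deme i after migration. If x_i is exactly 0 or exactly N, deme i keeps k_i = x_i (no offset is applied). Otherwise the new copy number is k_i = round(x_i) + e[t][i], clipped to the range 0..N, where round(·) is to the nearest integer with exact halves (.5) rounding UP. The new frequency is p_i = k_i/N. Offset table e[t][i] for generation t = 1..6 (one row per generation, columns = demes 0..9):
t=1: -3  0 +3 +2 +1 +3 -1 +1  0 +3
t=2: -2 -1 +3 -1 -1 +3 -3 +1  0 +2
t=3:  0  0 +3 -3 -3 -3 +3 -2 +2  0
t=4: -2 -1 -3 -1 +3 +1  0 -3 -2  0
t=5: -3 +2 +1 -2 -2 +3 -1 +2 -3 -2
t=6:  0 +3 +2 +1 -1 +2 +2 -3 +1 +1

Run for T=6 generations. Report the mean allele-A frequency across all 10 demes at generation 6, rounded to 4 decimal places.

0.3429

t=0: k=[28 28 28 0 0 0 0 0 0 0]
t=1: x=[28.0000 28.0000 24.9200 3.0800 0.0000 0.0000 0.0000 0.0000 0.0000 0.0000] k=[28 28 28 5 0 0 0 0 0 0]
t=2: x=[28.0000 28.0000 25.4700 6.9800 0.5500 0.0000 0.0000 0.0000 0.0000 0.0000] k=[28 28 28 6 0 0 0 0 0 0]
t=3: x=[28.0000 28.0000 25.5800 7.7600 0.6600 0.0000 0.0000 0.0000 0.0000 0.0000] k=[28 28 28 5 0 0 0 0 0 0]
t=4: x=[28.0000 28.0000 25.4700 6.9800 0.5500 0.0000 0.0000 0.0000 0.0000 0.0000] k=[28 28 22 6 4 0 0 0 0 0]
t=5: x=[28.0000 27.3400 20.9000 7.5400 3.7800 0.4400 0.0000 0.0000 0.0000 0.0000] k=[28 28 22 6 2 3 0 0 0 0]
t=6: x=[28.0000 27.3400 20.9000 7.3200 2.5500 2.5600 0.3300 0.0000 0.0000 0.0000] k=[28 28 23 8 2 5 2 0 0 0]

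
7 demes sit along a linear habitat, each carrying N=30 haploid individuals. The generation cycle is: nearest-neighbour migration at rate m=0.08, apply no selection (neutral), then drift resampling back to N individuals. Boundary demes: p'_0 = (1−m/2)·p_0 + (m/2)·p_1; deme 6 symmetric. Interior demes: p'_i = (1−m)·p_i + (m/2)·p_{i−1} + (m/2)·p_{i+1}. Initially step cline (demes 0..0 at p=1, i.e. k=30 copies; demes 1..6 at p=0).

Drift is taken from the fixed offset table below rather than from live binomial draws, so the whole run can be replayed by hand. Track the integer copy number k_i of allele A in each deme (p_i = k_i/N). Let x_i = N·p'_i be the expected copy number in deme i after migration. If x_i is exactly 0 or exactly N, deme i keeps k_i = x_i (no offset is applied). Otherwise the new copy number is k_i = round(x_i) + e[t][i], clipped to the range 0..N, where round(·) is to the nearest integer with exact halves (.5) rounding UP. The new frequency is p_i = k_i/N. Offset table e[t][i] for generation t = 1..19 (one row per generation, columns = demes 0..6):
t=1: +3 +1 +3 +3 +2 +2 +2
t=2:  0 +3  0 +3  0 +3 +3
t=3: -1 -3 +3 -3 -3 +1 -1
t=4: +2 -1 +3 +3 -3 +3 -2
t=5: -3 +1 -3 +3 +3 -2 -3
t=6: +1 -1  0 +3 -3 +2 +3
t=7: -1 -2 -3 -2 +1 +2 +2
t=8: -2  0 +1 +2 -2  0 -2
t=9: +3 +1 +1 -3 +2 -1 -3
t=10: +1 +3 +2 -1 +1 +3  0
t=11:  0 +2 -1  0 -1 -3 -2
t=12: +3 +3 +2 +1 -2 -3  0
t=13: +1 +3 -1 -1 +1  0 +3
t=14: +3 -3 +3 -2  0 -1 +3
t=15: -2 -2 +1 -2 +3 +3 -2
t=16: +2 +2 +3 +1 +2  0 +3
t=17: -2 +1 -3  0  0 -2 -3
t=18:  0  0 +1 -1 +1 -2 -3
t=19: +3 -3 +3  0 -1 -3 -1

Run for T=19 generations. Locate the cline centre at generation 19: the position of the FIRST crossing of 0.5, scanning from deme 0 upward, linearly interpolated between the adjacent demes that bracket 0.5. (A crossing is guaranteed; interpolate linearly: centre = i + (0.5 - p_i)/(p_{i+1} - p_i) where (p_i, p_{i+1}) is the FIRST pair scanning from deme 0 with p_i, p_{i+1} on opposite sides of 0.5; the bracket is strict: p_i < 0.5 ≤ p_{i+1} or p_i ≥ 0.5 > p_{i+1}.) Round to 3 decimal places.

0.800

t=0: k=[30 0 0 0 0 0 0]
t=1: x=[28.8000 1.2000 0.0000 0.0000 0.0000 0.0000 0.0000] k=[30 2 0 0 0 0 0]
t=2: x=[28.8800 3.0400 0.0800 0.0000 0.0000 0.0000 0.0000] k=[29 6 0 0 0 0 0]
t=3: x=[28.0800 6.6800 0.2400 0.0000 0.0000 0.0000 0.0000] k=[27 4 3 0 0 0 0]
t=4: x=[26.0800 4.8800 2.9200 0.1200 0.0000 0.0000 0.0000] k=[28 4 6 3 0 0 0]
t=5: x=[27.0400 5.0400 5.8000 3.0000 0.1200 0.0000 0.0000] k=[24 6 3 6 3 0 0]
t=6: x=[23.2800 6.6000 3.2400 5.7600 3.0000 0.1200 0.0000] k=[24 6 3 9 0 2 0]
t=7: x=[23.2800 6.6000 3.3600 8.4000 0.4400 1.8400 0.0800] k=[22 5 0 6 1 4 2]
t=8: x=[21.3200 5.4800 0.4400 5.5600 1.3200 3.8000 2.0800] k=[19 5 1 8 0 4 0]
t=9: x=[18.4400 5.4000 1.4400 7.4000 0.4800 3.6800 0.1600] k=[21 6 2 4 2 3 0]
t=10: x=[20.4000 6.4400 2.2400 3.8400 2.1200 2.8400 0.1200] k=[21 9 4 3 3 6 0]
t=11: x=[20.5200 9.2800 4.1600 3.0400 3.1200 5.6400 0.2400] k=[21 11 3 3 2 3 0]
t=12: x=[20.6000 11.0800 3.3200 2.9600 2.0800 2.8400 0.1200] k=[24 14 5 4 0 0 0]
t=13: x=[23.6000 14.0400 5.3200 3.8800 0.1600 0.0000 0.0000] k=[25 17 4 3 1 0 0]
t=14: x=[24.6800 16.8000 4.4800 2.9600 1.0400 0.0400 0.0000] k=[28 14 7 1 1 0 0]
t=15: x=[27.4400 14.2800 7.0400 1.2400 0.9600 0.0400 0.0000] k=[25 12 8 0 4 3 0]
t=16: x=[24.4800 12.3600 7.8400 0.4800 3.8000 2.9200 0.1200] k=[26 14 11 1 6 3 3]
t=17: x=[25.5200 14.3600 10.7200 1.6000 5.6800 3.1200 3.0000] k=[24 15 8 2 6 1 0]
t=18: x=[23.6400 15.0800 8.0400 2.4000 5.6400 1.1600 0.0400] k=[24 15 9 1 7 0 0]
t=19: x=[23.6400 15.1200 8.9200 1.5600 6.4800 0.2800 0.0000] k=[27 12 12 2 5 0 0]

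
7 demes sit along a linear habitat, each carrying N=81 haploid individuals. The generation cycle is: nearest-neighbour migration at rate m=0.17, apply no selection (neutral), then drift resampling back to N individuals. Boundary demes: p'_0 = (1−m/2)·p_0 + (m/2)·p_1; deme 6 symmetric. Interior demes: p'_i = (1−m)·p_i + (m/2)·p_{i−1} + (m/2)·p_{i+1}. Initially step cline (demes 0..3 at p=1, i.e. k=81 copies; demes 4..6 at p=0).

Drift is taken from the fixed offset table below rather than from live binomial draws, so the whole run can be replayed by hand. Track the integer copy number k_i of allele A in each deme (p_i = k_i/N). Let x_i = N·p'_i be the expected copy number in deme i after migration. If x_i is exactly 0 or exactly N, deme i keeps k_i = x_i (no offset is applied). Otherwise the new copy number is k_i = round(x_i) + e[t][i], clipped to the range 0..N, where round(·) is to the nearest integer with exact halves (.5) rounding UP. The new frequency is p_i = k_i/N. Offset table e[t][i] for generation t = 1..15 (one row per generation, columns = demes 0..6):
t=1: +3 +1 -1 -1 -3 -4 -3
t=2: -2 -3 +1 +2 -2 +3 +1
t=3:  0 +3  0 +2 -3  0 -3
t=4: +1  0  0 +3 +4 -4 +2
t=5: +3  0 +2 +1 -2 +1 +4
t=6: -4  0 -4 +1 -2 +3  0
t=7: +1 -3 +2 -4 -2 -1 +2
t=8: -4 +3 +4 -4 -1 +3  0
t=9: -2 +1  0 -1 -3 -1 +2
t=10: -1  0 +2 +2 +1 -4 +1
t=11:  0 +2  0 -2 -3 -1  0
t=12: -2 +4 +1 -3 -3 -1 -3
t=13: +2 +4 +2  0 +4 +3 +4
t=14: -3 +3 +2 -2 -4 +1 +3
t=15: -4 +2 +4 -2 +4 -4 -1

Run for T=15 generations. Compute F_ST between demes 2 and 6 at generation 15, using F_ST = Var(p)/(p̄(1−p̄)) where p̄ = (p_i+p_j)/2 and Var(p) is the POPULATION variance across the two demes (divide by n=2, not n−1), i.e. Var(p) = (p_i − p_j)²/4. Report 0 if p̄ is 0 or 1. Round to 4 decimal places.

t=0: k=[81 81 81 81 0 0 0]
t=1: x=[81.0000 81.0000 81.0000 74.1150 6.8850 0.0000 0.0000] k=[81 81 81 73 4 0 0]
t=2: x=[81.0000 81.0000 80.3200 67.8150 9.5250 0.3400 0.0000] k=[81 81 81 70 8 3 0]
t=3: x=[81.0000 81.0000 80.0650 65.6650 12.8450 3.1700 0.2550] k=[81 81 80 68 10 3 0]
t=4: x=[81.0000 80.9150 79.0650 64.0900 14.3350 3.3400 0.2550] k=[81 81 79 67 18 0 2]
t=5: x=[81.0000 80.8300 78.1500 63.8550 20.6350 1.7000 1.8300] k=[81 81 80 65 19 3 6]
t=6: x=[81.0000 80.9150 78.8100 62.3650 21.5500 4.6150 5.7450] k=[81 81 75 63 20 8 6]
t=7: x=[81.0000 80.4900 74.4900 60.3650 22.6350 8.8500 6.1700] k=[81 77 76 56 21 8 8]
t=8: x=[80.6600 77.2550 74.3850 54.7250 22.8700 9.1050 8.0000] k=[77 80 78 51 22 12 8]
t=9: x=[77.2550 79.5750 75.8750 50.8300 23.6150 12.5100 8.3400] k=[75 81 76 50 21 12 10]
t=10: x=[75.5100 80.0650 74.2150 49.7450 22.7000 12.5950 10.1700] k=[75 80 76 52 24 9 11]
t=11: x=[75.4250 79.2350 74.3000 51.6600 25.1050 10.4450 10.8300] k=[75 81 74 50 22 9 11]
t=12: x=[75.5100 79.8950 72.5550 49.6600 23.2750 10.2750 10.8300] k=[74 81 74 47 20 9 8]
t=13: x=[74.5950 79.8100 72.3000 47.0000 21.3600 9.8500 8.0850] k=[77 81 74 47 25 13 12]
t=14: x=[77.3400 80.0650 72.3000 47.4250 25.8500 13.9350 12.0850] k=[74 81 74 45 22 15 15]
t=15: x=[74.5950 79.8100 72.1300 45.5100 23.3600 15.5950 15.0000] k=[71 81 76 44 27 12 14]

0.5932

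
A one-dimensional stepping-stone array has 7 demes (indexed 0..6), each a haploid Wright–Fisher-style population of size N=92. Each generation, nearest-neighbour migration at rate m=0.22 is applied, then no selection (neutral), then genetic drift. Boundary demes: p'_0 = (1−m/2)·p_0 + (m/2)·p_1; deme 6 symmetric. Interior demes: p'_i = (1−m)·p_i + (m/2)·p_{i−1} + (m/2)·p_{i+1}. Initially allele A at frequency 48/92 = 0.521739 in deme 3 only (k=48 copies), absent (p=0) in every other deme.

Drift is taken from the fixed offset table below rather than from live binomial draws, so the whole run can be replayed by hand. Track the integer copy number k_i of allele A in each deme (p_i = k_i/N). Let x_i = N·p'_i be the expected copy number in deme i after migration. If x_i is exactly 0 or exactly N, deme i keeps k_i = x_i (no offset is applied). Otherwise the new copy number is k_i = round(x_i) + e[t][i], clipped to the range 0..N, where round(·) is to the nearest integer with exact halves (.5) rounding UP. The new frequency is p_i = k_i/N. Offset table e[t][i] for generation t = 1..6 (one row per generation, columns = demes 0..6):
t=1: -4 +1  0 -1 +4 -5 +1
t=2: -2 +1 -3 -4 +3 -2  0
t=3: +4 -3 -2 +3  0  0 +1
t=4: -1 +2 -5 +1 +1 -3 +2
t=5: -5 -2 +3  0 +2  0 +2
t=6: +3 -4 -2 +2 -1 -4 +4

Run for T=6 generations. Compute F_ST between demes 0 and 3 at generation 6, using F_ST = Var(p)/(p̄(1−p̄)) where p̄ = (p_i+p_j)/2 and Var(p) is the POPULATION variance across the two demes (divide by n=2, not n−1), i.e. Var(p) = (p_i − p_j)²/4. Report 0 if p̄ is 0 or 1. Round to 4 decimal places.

0.0780

t=0: k=[0 0 0 48 0 0 0]
t=1: x=[0.0000 0.0000 5.2800 37.4400 5.2800 0.0000 0.0000] k=[0 0 5 36 9 0 0]
t=2: x=[0.0000 0.5500 7.8600 29.6200 10.9800 0.9900 0.0000] k=[0 2 5 26 14 0 0]
t=3: x=[0.2200 2.1100 6.9800 22.3700 13.7800 1.5400 0.0000] k=[4 0 5 25 14 2 0]
t=4: x=[3.5600 0.9900 6.6500 21.5900 13.8900 3.1000 0.2200] k=[3 3 2 23 15 0 2]
t=5: x=[3.0000 2.8900 4.4200 19.8100 14.2300 1.8700 1.7800] k=[0 1 7 20 16 2 4]
t=6: x=[0.1100 1.5500 7.7700 18.1300 14.9000 3.7600 3.7800] k=[3 0 6 20 14 0 8]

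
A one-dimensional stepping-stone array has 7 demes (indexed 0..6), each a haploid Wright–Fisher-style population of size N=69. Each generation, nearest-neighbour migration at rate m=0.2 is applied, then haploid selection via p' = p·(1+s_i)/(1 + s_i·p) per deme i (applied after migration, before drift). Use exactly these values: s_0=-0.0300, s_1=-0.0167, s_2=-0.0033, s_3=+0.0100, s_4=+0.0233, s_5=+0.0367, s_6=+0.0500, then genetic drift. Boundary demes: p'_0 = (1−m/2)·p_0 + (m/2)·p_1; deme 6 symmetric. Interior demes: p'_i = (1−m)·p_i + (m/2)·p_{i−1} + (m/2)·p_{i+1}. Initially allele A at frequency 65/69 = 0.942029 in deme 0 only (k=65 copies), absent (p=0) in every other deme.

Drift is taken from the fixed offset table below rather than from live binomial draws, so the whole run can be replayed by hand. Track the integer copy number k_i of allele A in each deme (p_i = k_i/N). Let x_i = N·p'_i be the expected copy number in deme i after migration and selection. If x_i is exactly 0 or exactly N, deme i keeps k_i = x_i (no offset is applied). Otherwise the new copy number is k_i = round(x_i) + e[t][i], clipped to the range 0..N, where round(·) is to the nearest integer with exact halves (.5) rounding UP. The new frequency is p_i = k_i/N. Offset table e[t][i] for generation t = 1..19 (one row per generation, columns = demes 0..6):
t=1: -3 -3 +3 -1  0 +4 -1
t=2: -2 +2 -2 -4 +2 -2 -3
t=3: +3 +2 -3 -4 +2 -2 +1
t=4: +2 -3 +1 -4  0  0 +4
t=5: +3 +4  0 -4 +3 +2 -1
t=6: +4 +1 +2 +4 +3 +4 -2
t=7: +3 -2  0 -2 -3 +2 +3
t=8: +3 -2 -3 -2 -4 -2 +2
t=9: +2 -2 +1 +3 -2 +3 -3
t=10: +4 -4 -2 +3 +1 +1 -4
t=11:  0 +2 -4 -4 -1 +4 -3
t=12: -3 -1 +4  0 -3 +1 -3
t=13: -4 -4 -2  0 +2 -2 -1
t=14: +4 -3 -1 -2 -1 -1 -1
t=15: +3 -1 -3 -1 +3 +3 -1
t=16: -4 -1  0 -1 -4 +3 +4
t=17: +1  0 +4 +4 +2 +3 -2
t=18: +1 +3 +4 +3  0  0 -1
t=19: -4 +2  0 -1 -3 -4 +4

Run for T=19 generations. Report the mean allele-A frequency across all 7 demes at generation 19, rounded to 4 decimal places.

0.1366

t=0: k=[65 0 0 0 0 0 0]
t=1: x=[58.2260 6.4015 0.0000 0.0000 0.0000 0.0000 0.0000] k=[55 3 0 0 0 0 0]
t=2: x=[49.3751 7.7830 0.2990 0.0000 0.0000 0.0000 0.0000] k=[47 10 0 0 0 0 0]
t=3: x=[42.8069 12.5264 0.9967 0.0000 0.0000 0.0000 0.0000] k=[46 15 0 0 0 0 0]
t=4: x=[42.4039 16.3886 1.4952 0.0000 0.0000 0.0000 0.0000] k=[44 13 2 0 0 0 0]
t=5: x=[40.3913 14.8032 2.8908 0.2020 0.0000 0.0000 0.0000] k=[43 19 3 0 0 0 0]
t=6: x=[40.0897 19.5631 4.2867 0.3030 0.0000 0.0000 0.0000] k=[44 21 6 4 0 0 0]
t=7: x=[41.1959 21.5496 7.2785 3.8359 0.4093 0.0000 0.0000] k=[44 20 7 2 0 0 0]
t=8: x=[41.0953 20.8541 7.7772 2.3222 0.2046 0.0000 0.0000] k=[44 19 5 0 0 0 0]
t=9: x=[40.9947 19.8609 5.8822 0.5050 0.0000 0.0000 0.0000] k=[43 18 7 4 0 0 0]
t=10: x=[39.9892 19.1660 7.7772 3.9368 0.4093 0.0000 0.0000] k=[44 15 6 7 1 0 0]
t=11: x=[40.5924 16.7852 6.9792 6.3572 1.5342 0.1037 0.0000] k=[41 19 3 2 1 4 0]
t=12: x=[38.2818 19.3645 4.4861 2.0194 1.4319 3.4151 0.4199] k=[35 18 8 2 0 4 0]
t=13: x=[32.7755 18.4713 8.3756 2.4232 0.6139 3.3118 0.4199] k=[29 14 6 2 3 1 0]
t=14: x=[26.9978 14.5061 6.3808 2.5241 2.7604 1.1397 0.1050] k=[31 12 5 1 2 0 0]
t=15: x=[28.5887 13.0212 5.2838 1.5147 1.7386 0.2073 0.0000] k=[32 12 2 1 5 3 0]
t=16: x=[29.4846 12.8232 2.8908 1.5147 4.4958 3.0018 0.3149] k=[25 12 3 1 0 6 4]
t=17: x=[23.2284 12.2296 3.6884 1.1108 0.7161 5.3760 4.3966] k=[24 12 8 5 3 8 2]
t=18: x=[22.3374 12.6254 8.0764 5.1472 3.7815 7.1271 2.7249] k=[23 16 12 8 4 7 2]
t=19: x=[21.8428 16.0913 11.9673 8.0706 4.8019 6.4064 2.6203] k=[18 18 12 7 2 2 7]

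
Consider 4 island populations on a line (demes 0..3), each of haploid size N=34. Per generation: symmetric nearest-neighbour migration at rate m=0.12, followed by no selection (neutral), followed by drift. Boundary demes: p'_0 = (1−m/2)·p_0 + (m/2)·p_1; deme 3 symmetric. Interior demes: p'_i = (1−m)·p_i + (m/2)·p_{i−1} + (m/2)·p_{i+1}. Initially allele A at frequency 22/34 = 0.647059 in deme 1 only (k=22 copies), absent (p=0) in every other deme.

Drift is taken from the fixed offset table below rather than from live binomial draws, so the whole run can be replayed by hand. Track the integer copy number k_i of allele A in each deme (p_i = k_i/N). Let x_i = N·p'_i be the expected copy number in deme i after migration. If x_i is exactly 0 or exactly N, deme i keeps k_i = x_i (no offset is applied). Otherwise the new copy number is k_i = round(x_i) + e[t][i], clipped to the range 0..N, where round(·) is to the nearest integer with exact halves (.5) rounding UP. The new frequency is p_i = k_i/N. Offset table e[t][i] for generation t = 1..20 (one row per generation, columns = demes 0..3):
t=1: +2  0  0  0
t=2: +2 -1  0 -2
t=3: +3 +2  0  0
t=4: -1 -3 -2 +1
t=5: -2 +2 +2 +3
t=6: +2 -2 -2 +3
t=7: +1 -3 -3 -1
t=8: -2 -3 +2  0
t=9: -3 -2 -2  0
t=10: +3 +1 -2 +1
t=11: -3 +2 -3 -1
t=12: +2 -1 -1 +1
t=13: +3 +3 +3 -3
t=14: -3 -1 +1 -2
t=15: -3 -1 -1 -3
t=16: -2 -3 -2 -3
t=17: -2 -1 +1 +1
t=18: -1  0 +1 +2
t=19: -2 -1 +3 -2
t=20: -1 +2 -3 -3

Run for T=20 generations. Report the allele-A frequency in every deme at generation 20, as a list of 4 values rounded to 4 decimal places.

[0.0000, 0.0588, 0.0882, 0.0000]

t=0: k=[0 22 0 0]
t=1: x=[1.3200 19.3600 1.3200 0.0000] k=[3 19 1 0]
t=2: x=[3.9600 16.9600 2.0200 0.0600] k=[6 16 2 0]
t=3: x=[6.6000 14.5600 2.7200 0.1200] k=[10 17 3 0]
t=4: x=[10.4200 15.7400 3.6600 0.1800] k=[9 13 2 1]
t=5: x=[9.2400 12.1000 2.6000 1.0600] k=[7 14 5 4]
t=6: x=[7.4200 13.0400 5.4800 4.0600] k=[9 11 3 7]
t=7: x=[9.1200 10.4000 3.7200 6.7600] k=[10 7 1 6]
t=8: x=[9.8200 6.8200 1.6600 5.7000] k=[8 4 4 6]
t=9: x=[7.7600 4.2400 4.1200 5.8800] k=[5 2 2 6]
t=10: x=[4.8200 2.1800 2.2400 5.7600] k=[8 3 0 7]
t=11: x=[7.7000 3.1200 0.6000 6.5800] k=[5 5 0 6]
t=12: x=[5.0000 4.7000 0.6600 5.6400] k=[7 4 0 7]
t=13: x=[6.8200 3.9400 0.6600 6.5800] k=[10 7 4 4]
t=14: x=[9.8200 7.0000 4.1800 4.0000] k=[7 6 5 2]
t=15: x=[6.9400 6.0000 4.8800 2.1800] k=[4 5 4 0]
t=16: x=[4.0600 4.8800 3.8200 0.2400] k=[2 2 2 0]
t=17: x=[2.0000 2.0000 1.8800 0.1200] k=[0 1 3 1]
t=18: x=[0.0600 1.0600 2.7600 1.1200] k=[0 1 4 3]
t=19: x=[0.0600 1.1200 3.7600 3.0600] k=[0 0 7 1]
t=20: x=[0.0000 0.4200 6.2200 1.3600] k=[0 2 3 0]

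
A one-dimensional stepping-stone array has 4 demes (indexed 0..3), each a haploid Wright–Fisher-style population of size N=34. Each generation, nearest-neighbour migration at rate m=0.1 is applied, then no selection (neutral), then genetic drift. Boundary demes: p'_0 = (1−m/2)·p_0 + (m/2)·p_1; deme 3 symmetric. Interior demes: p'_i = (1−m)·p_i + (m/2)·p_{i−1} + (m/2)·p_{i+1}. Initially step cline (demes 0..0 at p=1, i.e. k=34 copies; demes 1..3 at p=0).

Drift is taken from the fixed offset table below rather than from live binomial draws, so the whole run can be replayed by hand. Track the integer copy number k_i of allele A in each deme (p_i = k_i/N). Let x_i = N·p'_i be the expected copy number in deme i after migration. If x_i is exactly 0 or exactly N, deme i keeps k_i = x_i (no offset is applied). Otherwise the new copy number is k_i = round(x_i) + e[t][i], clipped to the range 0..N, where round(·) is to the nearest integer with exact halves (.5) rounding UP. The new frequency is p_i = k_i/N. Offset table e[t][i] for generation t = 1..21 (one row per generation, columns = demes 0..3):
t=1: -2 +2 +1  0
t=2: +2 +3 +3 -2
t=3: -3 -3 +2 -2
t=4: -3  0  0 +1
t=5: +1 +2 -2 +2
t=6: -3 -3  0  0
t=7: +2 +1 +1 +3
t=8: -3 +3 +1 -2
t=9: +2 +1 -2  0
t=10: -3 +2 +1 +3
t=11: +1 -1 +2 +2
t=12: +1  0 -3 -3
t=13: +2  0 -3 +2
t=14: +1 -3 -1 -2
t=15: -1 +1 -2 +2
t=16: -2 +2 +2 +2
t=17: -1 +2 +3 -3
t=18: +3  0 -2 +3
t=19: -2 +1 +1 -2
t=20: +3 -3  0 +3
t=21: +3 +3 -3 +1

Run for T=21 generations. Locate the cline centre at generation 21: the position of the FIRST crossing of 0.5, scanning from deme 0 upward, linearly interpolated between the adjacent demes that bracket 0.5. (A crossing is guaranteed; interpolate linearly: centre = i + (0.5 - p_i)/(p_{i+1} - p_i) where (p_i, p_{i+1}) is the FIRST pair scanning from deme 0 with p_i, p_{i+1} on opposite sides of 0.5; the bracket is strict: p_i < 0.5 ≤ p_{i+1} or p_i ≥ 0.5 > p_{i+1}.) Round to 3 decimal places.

t=0: k=[34 0 0 0]
t=1: x=[32.3000 1.7000 0.0000 0.0000] k=[30 4 0 0]
t=2: x=[28.7000 5.1000 0.2000 0.0000] k=[31 8 3 0]
t=3: x=[29.8500 8.9000 3.1000 0.1500] k=[27 6 5 0]
t=4: x=[25.9500 7.0000 4.8000 0.2500] k=[23 7 5 1]
t=5: x=[22.2000 7.7000 4.9000 1.2000] k=[23 10 3 3]
t=6: x=[22.3500 10.3000 3.3500 3.0000] k=[19 7 3 3]
t=7: x=[18.4000 7.4000 3.2000 3.0000] k=[20 8 4 6]
t=8: x=[19.4000 8.4000 4.3000 5.9000] k=[16 11 5 4]
t=9: x=[15.7500 10.9500 5.2500 4.0500] k=[18 12 3 4]
t=10: x=[17.7000 11.8500 3.5000 3.9500] k=[15 14 5 7]
t=11: x=[14.9500 13.6000 5.5500 6.9000] k=[16 13 8 9]
t=12: x=[15.8500 12.9000 8.3000 8.9500] k=[17 13 5 6]
t=13: x=[16.8000 12.8000 5.4500 5.9500] k=[19 13 2 8]
t=14: x=[18.7000 12.7500 2.8500 7.7000] k=[20 10 2 6]
t=15: x=[19.5000 10.1000 2.6000 5.8000] k=[19 11 1 8]
t=16: x=[18.6000 10.9000 1.8500 7.6500] k=[17 13 4 10]
t=17: x=[16.8000 12.7500 4.7500 9.7000] k=[16 15 8 7]
t=18: x=[15.9500 14.7000 8.3000 7.0500] k=[19 15 6 10]
t=19: x=[18.8000 14.7500 6.6500 9.8000] k=[17 16 8 8]
t=20: x=[16.9500 15.6500 8.4000 8.0000] k=[20 13 8 11]
t=21: x=[19.6500 13.1000 8.4000 10.8500] k=[23 16 5 12]

0.857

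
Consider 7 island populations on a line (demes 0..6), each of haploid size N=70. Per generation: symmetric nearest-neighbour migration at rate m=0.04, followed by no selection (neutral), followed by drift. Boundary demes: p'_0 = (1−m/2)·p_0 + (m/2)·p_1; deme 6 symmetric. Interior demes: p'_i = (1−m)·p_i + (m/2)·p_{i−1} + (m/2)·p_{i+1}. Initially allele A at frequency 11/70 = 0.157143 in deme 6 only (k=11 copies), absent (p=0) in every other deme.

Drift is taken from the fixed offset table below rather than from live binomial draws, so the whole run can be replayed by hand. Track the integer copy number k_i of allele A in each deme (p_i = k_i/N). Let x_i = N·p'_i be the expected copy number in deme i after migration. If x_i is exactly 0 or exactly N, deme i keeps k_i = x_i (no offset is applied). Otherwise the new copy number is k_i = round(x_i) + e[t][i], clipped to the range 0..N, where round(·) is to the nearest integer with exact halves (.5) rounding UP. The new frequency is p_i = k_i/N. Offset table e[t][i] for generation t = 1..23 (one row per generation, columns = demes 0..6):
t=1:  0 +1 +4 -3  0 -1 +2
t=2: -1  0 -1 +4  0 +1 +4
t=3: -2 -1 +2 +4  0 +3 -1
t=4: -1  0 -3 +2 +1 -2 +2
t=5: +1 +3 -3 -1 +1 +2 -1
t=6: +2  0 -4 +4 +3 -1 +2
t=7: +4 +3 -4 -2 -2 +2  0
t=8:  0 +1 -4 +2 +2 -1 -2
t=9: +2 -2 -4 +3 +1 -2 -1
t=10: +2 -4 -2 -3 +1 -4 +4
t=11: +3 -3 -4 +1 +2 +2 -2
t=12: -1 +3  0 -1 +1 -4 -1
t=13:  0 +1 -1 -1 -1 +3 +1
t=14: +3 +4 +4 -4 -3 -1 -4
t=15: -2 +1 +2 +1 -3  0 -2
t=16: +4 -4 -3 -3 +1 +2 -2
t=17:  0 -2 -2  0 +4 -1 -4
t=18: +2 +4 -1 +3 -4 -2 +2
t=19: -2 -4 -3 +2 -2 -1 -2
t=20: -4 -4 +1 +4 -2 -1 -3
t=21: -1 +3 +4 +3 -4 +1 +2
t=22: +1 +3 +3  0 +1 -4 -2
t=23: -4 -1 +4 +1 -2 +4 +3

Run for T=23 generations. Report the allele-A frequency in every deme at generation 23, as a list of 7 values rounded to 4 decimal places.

t=0: k=[0 0 0 0 0 0 11]
t=1: x=[0.0000 0.0000 0.0000 0.0000 0.0000 0.2200 10.7800] k=[0 0 0 0 0 0 13]
t=2: x=[0.0000 0.0000 0.0000 0.0000 0.0000 0.2600 12.7400] k=[0 0 0 0 0 1 17]
t=3: x=[0.0000 0.0000 0.0000 0.0000 0.0200 1.3000 16.6800] k=[0 0 0 0 0 4 16]
t=4: x=[0.0000 0.0000 0.0000 0.0000 0.0800 4.1600 15.7600] k=[0 0 0 0 1 2 18]
t=5: x=[0.0000 0.0000 0.0000 0.0200 1.0000 2.3000 17.6800] k=[0 0 0 0 2 4 17]
t=6: x=[0.0000 0.0000 0.0000 0.0400 2.0000 4.2200 16.7400] k=[0 0 0 4 5 3 19]
t=7: x=[0.0000 0.0000 0.0800 3.9400 4.9400 3.3600 18.6800] k=[0 0 0 2 3 5 19]
t=8: x=[0.0000 0.0000 0.0400 1.9800 3.0200 5.2400 18.7200] k=[0 0 0 4 5 4 17]
t=9: x=[0.0000 0.0000 0.0800 3.9400 4.9600 4.2800 16.7400] k=[0 0 0 7 6 2 16]
t=10: x=[0.0000 0.0000 0.1400 6.8400 5.9400 2.3600 15.7200] k=[0 0 0 4 7 0 20]
t=11: x=[0.0000 0.0000 0.0800 3.9800 6.8000 0.5400 19.6000] k=[0 0 0 5 9 3 18]
t=12: x=[0.0000 0.0000 0.1000 4.9800 8.8000 3.4200 17.7000] k=[0 0 0 4 10 0 17]
t=13: x=[0.0000 0.0000 0.0800 4.0400 9.6800 0.5400 16.6600] k=[0 0 0 3 9 4 18]
t=14: x=[0.0000 0.0000 0.0600 3.0600 8.7800 4.3800 17.7200] k=[0 0 4 0 6 3 14]
t=15: x=[0.0000 0.0800 3.8400 0.2000 5.8200 3.2800 13.7800] k=[0 1 6 1 3 3 12]
t=16: x=[0.0200 1.0800 5.8000 1.1400 2.9600 3.1800 11.8200] k=[4 0 3 0 4 5 10]
t=17: x=[3.9200 0.1400 2.8800 0.1400 3.9400 5.0800 9.9000] k=[4 0 1 0 8 4 6]
t=18: x=[3.9200 0.1000 0.9600 0.1800 7.7600 4.1200 5.9600] k=[6 4 0 3 4 2 8]
t=19: x=[5.9600 3.9600 0.1400 2.9600 3.9400 2.1600 7.8800] k=[4 0 0 5 2 1 6]
t=20: x=[3.9200 0.0800 0.1000 4.8400 2.0400 1.1200 5.9000] k=[0 0 1 9 0 0 3]
t=21: x=[0.0000 0.0200 1.1400 8.6600 0.1800 0.0600 2.9400] k=[0 3 5 12 0 1 5]
t=22: x=[0.0600 2.9800 5.1000 11.6200 0.2600 1.0600 4.9200] k=[1 6 8 12 1 0 3]
t=23: x=[1.1000 5.9400 8.0400 11.7000 1.2000 0.0800 2.9400] k=[0 5 12 13 0 4 6]

[0.0000, 0.0714, 0.1714, 0.1857, 0.0000, 0.0571, 0.0857]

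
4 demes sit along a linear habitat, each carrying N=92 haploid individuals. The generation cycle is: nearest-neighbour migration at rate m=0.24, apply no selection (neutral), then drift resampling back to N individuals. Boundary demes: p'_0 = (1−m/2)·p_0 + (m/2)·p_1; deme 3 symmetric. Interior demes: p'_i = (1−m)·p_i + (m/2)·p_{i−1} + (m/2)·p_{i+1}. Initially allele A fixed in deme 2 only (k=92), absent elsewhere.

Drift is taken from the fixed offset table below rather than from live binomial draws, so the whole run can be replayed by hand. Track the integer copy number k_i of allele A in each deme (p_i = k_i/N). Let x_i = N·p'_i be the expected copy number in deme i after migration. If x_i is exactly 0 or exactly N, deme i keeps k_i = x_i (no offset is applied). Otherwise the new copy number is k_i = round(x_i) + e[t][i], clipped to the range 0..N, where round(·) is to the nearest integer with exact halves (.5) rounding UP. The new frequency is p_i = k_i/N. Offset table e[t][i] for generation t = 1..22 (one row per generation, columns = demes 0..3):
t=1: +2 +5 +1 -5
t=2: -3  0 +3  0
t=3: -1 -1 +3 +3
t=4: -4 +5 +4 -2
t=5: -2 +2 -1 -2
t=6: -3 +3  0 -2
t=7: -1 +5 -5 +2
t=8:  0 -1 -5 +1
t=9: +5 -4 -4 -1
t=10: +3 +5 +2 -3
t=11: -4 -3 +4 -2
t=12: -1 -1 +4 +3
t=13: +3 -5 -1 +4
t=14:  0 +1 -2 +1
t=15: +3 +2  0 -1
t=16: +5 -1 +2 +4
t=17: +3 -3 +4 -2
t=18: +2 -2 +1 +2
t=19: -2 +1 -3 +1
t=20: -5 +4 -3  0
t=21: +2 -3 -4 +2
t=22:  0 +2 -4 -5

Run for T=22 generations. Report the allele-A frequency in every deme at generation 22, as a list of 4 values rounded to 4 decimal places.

[0.2826, 0.2935, 0.2174, 0.2935]

t=0: k=[0 0 92 0]
t=1: x=[0.0000 11.0400 69.9200 11.0400] k=[0 16 71 6]
t=2: x=[1.9200 20.6800 56.6000 13.8000] k=[0 21 60 14]
t=3: x=[2.5200 23.1600 49.8000 19.5200] k=[2 22 53 23]
t=4: x=[4.4000 23.3200 45.6800 26.6000] k=[0 28 50 25]
t=5: x=[3.3600 27.2800 44.3600 28.0000] k=[1 29 43 26]
t=6: x=[4.3600 27.3200 39.2800 28.0400] k=[1 30 39 26]
t=7: x=[4.4800 27.6000 36.3600 27.5600] k=[3 33 31 30]
t=8: x=[6.6000 29.1600 31.1200 30.1200] k=[7 28 26 31]
t=9: x=[9.5200 25.2400 26.8400 30.4000] k=[15 21 23 29]
t=10: x=[15.7200 20.5200 23.4800 28.2800] k=[19 26 25 25]
t=11: x=[19.8400 25.0400 25.1200 25.0000] k=[16 22 29 23]
t=12: x=[16.7200 22.1200 27.4400 23.7200] k=[16 21 31 27]
t=13: x=[16.6000 21.6000 29.3200 27.4800] k=[20 17 28 31]
t=14: x=[19.6400 18.6800 27.0400 30.6400] k=[20 20 25 32]
t=15: x=[20.0000 20.6000 25.2400 31.1600] k=[23 23 25 30]
t=16: x=[23.0000 23.2400 25.3600 29.4000] k=[28 22 27 33]
t=17: x=[27.2800 23.3200 27.1200 32.2800] k=[30 20 31 30]
t=18: x=[28.8000 22.5200 29.5600 30.1200] k=[31 21 31 32]
t=19: x=[29.8000 23.4000 29.9200 31.8800] k=[28 24 27 33]
t=20: x=[27.5200 24.8400 27.3600 32.2800] k=[23 29 24 32]
t=21: x=[23.7200 27.6800 25.5600 31.0400] k=[26 25 22 33]
t=22: x=[25.8800 24.7600 23.6800 31.6800] k=[26 27 20 27]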